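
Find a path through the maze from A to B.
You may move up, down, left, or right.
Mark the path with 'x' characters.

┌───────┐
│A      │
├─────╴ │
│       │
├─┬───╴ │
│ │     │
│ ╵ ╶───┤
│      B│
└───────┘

Finding the shortest path through the maze:
Path length: 10 steps
Directions: right → right → right → down → down → left → left → down → right → right

Solution:

┌───────┐
│A x x x│
├─────╴ │
│      x│
├─┬───╴ │
│ │x x x│
│ ╵ ╶───┤
│  x x B│
└───────┘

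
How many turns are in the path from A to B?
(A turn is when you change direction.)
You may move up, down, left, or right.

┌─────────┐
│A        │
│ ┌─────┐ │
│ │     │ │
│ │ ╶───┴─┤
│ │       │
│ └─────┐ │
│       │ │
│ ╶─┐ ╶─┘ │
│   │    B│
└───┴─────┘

Directions: down, down, down, right, right, down, right, right
Number of turns: 3

Solution:

┌─────────┐
│A        │
│ ┌─────┐ │
│↓│     │ │
│ │ ╶───┴─┤
│↓│       │
│ └─────┐ │
│↳ → ↓  │ │
│ ╶─┐ ╶─┘ │
│   │↳ → B│
└───┴─────┘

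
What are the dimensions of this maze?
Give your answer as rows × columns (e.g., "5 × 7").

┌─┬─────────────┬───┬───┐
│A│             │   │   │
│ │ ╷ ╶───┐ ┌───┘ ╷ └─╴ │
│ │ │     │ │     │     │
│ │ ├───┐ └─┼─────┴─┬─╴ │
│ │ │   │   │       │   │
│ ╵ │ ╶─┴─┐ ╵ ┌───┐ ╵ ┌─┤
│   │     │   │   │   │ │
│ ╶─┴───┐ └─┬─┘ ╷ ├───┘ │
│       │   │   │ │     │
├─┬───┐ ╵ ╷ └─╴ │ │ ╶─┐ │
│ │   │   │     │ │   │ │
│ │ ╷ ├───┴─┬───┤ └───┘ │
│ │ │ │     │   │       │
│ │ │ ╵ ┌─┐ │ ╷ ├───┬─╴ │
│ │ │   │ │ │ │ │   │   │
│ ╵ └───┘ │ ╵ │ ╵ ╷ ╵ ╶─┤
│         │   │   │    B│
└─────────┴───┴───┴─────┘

Counting the maze dimensions:
Rows (vertical): 9
Columns (horizontal): 12
Dimensions: 9 × 12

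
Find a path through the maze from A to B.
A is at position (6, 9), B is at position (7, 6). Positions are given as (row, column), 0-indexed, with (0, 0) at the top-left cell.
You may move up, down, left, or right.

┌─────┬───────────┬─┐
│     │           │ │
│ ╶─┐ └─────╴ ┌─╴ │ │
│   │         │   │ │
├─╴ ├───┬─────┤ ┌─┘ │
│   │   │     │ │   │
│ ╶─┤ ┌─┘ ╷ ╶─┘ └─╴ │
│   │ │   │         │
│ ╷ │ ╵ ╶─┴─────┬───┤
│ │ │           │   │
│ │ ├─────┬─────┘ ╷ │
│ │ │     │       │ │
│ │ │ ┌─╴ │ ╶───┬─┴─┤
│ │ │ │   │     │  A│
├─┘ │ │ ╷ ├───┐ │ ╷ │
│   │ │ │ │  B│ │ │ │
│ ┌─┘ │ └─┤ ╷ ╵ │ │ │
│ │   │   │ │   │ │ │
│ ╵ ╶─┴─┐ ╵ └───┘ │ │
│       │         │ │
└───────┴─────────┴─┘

Finding the shortest path from (6, 9) to (7, 6):
Path length: 10 steps
Directions: left → down → down → down → left → left → left → up → up → right

Solution:

┌─────┬───────────┬─┐
│     │           │ │
│ ╶─┐ └─────╴ ┌─╴ │ │
│   │         │   │ │
├─╴ ├───┬─────┤ ┌─┘ │
│   │   │     │ │   │
│ ╶─┤ ┌─┘ ╷ ╶─┘ └─╴ │
│   │ │   │         │
│ ╷ │ ╵ ╶─┴─────┬───┤
│ │ │           │   │
│ │ ├─────┬─────┘ ╷ │
│ │ │     │       │ │
│ │ │ ┌─╴ │ ╶───┬─┴─┤
│ │ │ │   │     │↓ A│
├─┘ │ │ ╷ ├───┐ │ ╷ │
│   │ │ │ │↱ B│ │↓│ │
│ ┌─┘ │ └─┤ ╷ ╵ │ │ │
│ │   │   │↑│   │↓│ │
│ ╵ ╶─┴─┐ ╵ └───┘ │ │
│       │  ↑ ← ← ↲│ │
└───────┴─────────┴─┘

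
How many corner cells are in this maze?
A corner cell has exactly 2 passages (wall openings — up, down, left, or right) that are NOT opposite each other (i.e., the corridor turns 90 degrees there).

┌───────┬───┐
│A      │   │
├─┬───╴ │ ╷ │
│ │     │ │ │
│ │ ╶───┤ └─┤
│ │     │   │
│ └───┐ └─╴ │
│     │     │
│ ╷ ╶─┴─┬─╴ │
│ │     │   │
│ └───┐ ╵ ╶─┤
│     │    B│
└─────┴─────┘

Counting corner cells (2 non-opposite passages):
Total corners: 16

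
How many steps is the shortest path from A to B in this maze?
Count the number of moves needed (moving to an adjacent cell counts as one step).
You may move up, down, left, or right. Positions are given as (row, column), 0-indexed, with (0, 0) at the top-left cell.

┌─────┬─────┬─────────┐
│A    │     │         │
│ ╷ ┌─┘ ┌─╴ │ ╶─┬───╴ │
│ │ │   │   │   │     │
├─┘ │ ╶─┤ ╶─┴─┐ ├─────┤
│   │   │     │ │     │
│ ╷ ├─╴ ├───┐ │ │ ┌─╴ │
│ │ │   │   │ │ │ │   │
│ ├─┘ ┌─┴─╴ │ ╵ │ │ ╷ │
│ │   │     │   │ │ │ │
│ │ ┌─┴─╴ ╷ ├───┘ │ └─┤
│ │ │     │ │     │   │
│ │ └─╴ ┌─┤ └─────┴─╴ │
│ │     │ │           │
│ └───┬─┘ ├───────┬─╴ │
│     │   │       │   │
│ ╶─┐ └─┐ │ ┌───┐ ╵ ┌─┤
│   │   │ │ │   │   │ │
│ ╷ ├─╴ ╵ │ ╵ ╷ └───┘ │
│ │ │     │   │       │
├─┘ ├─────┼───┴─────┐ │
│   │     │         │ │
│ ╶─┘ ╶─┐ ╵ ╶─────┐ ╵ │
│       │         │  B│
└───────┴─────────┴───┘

Using BFS to find shortest path:
Start: (0, 0), End: (11, 10)
Path found:
(0,0) → (0,1) → (1,1) → (2,1) → (2,0) → (3,0) → (4,0) → (5,0) → (6,0) → (7,0) → (8,0) → (8,1) → (9,1) → (10,1) → (10,0) → (11,0) → (11,1) → (11,2) → (10,2) → (10,3) → (10,4) → (11,4) → (11,5) → (10,5) → (10,6) → (10,7) → (10,8) → (10,9) → (11,9) → (11,10)
Number of steps: 29

Solution:

┌─────┬─────┬─────────┐
│A ↓  │     │         │
│ ╷ ┌─┘ ┌─╴ │ ╶─┬───╴ │
│ │↓│   │   │   │     │
├─┘ │ ╶─┤ ╶─┴─┐ ├─────┤
│↓ ↲│   │     │ │     │
│ ╷ ├─╴ ├───┐ │ │ ┌─╴ │
│↓│ │   │   │ │ │ │   │
│ ├─┘ ┌─┴─╴ │ ╵ │ │ ╷ │
│↓│   │     │   │ │ │ │
│ │ ┌─┴─╴ ╷ ├───┘ │ └─┤
│↓│ │     │ │     │   │
│ │ └─╴ ┌─┤ └─────┴─╴ │
│↓│     │ │           │
│ └───┬─┘ ├───────┬─╴ │
│↓    │   │       │   │
│ ╶─┐ └─┐ │ ┌───┐ ╵ ┌─┤
│↳ ↓│   │ │ │   │   │ │
│ ╷ ├─╴ ╵ │ ╵ ╷ └───┘ │
│ │↓│     │   │       │
├─┘ ├─────┼───┴─────┐ │
│↓ ↲│↱ → ↓│↱ → → → ↓│ │
│ ╶─┘ ╶─┐ ╵ ╶─────┐ ╵ │
│↳ → ↑  │↳ ↑      │↳ B│
└───────┴─────────┴───┘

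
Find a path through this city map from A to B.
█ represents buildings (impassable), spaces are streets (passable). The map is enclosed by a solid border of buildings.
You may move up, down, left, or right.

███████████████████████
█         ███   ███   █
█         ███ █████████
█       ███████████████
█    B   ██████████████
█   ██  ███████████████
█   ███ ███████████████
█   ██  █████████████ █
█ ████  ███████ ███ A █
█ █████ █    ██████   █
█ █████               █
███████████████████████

Finding the shortest path from A to B:
Movement: cardinal only
Path length: 23 steps
Directions: down → down → left → left → left → left → left → left → left → left → left → left → left → left → left → up → up → up → up → up → up → left → left

Solution:

███████████████████████
█         ███   ███   █
█         ███ █████████
█       ███████████████
█    B←↰ ██████████████
█   ██ ↑███████████████
█   ███↑███████████████
█   ██ ↑█████████████ █
█ ████ ↑███████ ███ A █
█ █████↑█    ██████ ↓ █
█ █████↑←←←←←←←←←←←←↲ █
███████████████████████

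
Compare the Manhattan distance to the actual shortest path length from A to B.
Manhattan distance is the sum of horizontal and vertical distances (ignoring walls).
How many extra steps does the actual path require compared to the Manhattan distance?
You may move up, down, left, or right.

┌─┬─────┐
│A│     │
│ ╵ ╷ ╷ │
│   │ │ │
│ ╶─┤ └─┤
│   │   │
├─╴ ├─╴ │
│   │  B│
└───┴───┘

Manhattan distance: |3 - 0| + |3 - 0| = 6
Actual path length: 8
Extra steps: 8 - 6 = 2

Solution:

┌─┬─────┐
│A│↱ ↓  │
│ ╵ ╷ ╷ │
│↳ ↑│↓│ │
│ ╶─┤ └─┤
│   │↳ ↓│
├─╴ ├─╴ │
│   │  B│
└───┴───┘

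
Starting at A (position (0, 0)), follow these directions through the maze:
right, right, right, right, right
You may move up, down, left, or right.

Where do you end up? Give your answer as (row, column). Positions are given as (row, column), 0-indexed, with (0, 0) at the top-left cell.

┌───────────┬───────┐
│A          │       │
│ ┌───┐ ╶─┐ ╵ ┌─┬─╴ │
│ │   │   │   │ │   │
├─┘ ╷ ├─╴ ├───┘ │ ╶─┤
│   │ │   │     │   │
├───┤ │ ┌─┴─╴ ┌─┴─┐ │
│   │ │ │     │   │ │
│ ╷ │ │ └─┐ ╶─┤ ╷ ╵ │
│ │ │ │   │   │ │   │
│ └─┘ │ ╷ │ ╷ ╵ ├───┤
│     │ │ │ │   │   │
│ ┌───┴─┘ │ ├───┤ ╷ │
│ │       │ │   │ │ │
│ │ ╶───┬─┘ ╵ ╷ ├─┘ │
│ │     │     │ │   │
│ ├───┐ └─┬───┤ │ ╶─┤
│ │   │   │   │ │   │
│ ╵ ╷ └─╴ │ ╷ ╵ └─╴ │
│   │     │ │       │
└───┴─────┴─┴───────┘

Following directions step by step:
Start: (0, 0)
  right: (0, 0) → (0, 1)
  right: (0, 1) → (0, 2)
  right: (0, 2) → (0, 3)
  right: (0, 3) → (0, 4)
  right: (0, 4) → (0, 5)
Final position: (0, 5)

Path taken:

┌───────────┬───────┐
│A → → → → B│       │
│ ┌───┐ ╶─┐ ╵ ┌─┬─╴ │
│ │   │   │   │ │   │
├─┘ ╷ ├─╴ ├───┘ │ ╶─┤
│   │ │   │     │   │
├───┤ │ ┌─┴─╴ ┌─┴─┐ │
│   │ │ │     │   │ │
│ ╷ │ │ └─┐ ╶─┤ ╷ ╵ │
│ │ │ │   │   │ │   │
│ └─┘ │ ╷ │ ╷ ╵ ├───┤
│     │ │ │ │   │   │
│ ┌───┴─┘ │ ├───┤ ╷ │
│ │       │ │   │ │ │
│ │ ╶───┬─┘ ╵ ╷ ├─┘ │
│ │     │     │ │   │
│ ├───┐ └─┬───┤ │ ╶─┤
│ │   │   │   │ │   │
│ ╵ ╷ └─╴ │ ╷ ╵ └─╴ │
│   │     │ │       │
└───┴─────┴─┴───────┘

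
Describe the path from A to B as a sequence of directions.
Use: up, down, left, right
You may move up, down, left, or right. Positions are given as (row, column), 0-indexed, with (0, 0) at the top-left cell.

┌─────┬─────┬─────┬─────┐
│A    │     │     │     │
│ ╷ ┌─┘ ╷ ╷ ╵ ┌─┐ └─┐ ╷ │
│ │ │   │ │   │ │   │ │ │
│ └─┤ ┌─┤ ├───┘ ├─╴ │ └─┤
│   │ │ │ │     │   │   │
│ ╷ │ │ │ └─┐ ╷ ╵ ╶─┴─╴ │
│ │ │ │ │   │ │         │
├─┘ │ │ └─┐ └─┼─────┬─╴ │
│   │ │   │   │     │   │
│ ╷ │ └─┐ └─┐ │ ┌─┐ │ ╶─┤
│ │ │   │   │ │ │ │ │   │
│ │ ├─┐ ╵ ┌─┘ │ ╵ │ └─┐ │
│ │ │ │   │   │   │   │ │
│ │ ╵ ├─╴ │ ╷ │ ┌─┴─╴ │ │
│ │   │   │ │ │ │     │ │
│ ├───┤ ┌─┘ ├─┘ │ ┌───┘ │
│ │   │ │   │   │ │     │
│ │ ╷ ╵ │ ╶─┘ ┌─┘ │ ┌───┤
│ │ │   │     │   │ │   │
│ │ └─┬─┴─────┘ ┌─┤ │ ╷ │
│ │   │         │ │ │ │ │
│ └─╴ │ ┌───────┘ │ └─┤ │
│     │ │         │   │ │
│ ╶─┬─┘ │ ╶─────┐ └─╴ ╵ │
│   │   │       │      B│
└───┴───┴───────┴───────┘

Finding the path and converting it to directions:
Path through cells: (0,0) → (1,0) → (2,0) → (2,1) → (3,1) → (4,1) → (4,0) → (5,0) → (6,0) → (7,0) → (8,0) → (9,0) → (10,0) → (11,0) → (11,1) → (11,2) → (10,2) → (10,1) → (9,1) → (8,1) → (8,2) → (9,2) → (9,3) → (8,3) → (7,3) → (7,4) → (6,4) → (6,3) → (5,3) → (5,2) → (4,2) → (3,2) → (2,2) → (1,2) → (1,3) → (0,3) → (0,4) → (0,5) → (1,5) → (1,6) → (0,6) → (0,7) → (0,8) → (1,8) → (1,9) → (2,9) → (2,8) → (3,8) → (3,9) → (3,10) → (3,11) → (4,11) → (4,10) → (5,10) → (5,11) → (6,11) → (7,11) → (8,11) → (8,10) → (8,9) → (9,9) → (10,9) → (11,9) → (11,10) → (12,10) → (12,11)
Directions: down, down, right, down, down, left, down, down, down, down, down, down, down, right, right, up, left, up, up, right, down, right, up, up, right, up, left, up, left, up, up, up, up, right, up, right, right, down, right, up, right, right, down, right, down, left, down, right, right, right, down, left, down, right, down, down, down, left, left, down, down, down, right, down, right

Solution:

┌─────┬─────┬─────┬─────┐
│A    │↱ → ↓│↱ → ↓│     │
│ ╷ ┌─┘ ╷ ╷ ╵ ┌─┐ └─┐ ╷ │
│↓│ │↱ ↑│ │↳ ↑│ │↳ ↓│ │ │
│ └─┤ ┌─┤ ├───┘ ├─╴ │ └─┤
│↳ ↓│↑│ │ │     │↓ ↲│   │
│ ╷ │ │ │ └─┐ ╷ ╵ ╶─┴─╴ │
│ │↓│↑│ │   │ │  ↳ → → ↓│
├─┘ │ │ └─┐ └─┼─────┬─╴ │
│↓ ↲│↑│   │   │     │↓ ↲│
│ ╷ │ └─┐ └─┐ │ ┌─┐ │ ╶─┤
│↓│ │↑ ↰│   │ │ │ │ │↳ ↓│
│ │ ├─┐ ╵ ┌─┘ │ ╵ │ └─┐ │
│↓│ │ │↑ ↰│   │   │   │↓│
│ │ ╵ ├─╴ │ ╷ │ ┌─┴─╴ │ │
│↓│   │↱ ↑│ │ │ │     │↓│
│ ├───┤ ┌─┘ ├─┘ │ ┌───┘ │
│↓│↱ ↓│↑│   │   │ │↓ ← ↲│
│ │ ╷ ╵ │ ╶─┘ ┌─┘ │ ┌───┤
│↓│↑│↳ ↑│     │   │↓│   │
│ │ └─┬─┴─────┘ ┌─┤ │ ╷ │
│↓│↑ ↰│         │ │↓│ │ │
│ └─╴ │ ┌───────┘ │ └─┤ │
│↳ → ↑│ │         │↳ ↓│ │
│ ╶─┬─┘ │ ╶─────┐ └─╴ ╵ │
│   │   │       │    ↳ B│
└───┴───┴───────┴───────┘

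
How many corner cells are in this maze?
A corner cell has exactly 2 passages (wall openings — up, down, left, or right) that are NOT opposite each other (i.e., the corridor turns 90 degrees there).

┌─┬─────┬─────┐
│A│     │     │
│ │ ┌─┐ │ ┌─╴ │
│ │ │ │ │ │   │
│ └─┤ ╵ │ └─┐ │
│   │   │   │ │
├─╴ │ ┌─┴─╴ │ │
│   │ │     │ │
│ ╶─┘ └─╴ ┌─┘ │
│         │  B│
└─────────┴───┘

Counting corner cells (2 non-opposite passages):
Total corners: 15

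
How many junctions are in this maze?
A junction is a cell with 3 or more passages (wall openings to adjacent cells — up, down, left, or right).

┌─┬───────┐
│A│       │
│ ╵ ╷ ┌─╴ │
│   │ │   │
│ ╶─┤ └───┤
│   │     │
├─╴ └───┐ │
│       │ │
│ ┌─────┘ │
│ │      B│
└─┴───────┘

Checking each cell for number of passages:

Junctions found (3+ passages):
  (0, 2): 3 passages
  (1, 0): 3 passages
  (3, 1): 3 passages
Total junctions: 3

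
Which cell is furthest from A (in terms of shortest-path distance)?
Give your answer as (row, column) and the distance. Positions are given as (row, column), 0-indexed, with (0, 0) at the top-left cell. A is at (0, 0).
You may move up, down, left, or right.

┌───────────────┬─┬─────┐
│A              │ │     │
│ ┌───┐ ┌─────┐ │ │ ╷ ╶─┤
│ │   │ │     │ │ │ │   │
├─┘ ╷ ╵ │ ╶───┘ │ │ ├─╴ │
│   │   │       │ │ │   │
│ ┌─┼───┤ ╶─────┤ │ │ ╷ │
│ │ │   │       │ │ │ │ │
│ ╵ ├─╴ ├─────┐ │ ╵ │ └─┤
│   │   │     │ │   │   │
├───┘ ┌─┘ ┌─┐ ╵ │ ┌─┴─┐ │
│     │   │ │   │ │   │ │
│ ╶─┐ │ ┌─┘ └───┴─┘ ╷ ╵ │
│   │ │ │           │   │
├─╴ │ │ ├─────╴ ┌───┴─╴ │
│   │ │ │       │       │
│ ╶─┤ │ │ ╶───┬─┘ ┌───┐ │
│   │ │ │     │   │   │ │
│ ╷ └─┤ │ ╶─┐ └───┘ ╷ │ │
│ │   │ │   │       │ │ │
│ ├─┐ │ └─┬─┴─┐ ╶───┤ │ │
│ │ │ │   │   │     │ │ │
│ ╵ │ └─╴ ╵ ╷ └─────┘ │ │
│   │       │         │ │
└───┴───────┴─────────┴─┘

Computing BFS distances from A to all cells:
Furthest cell: (0, 8)
Distance: 80 steps

Path from A to the furthest cell:

┌───────────────┬─┬─────┐
│A → → → → → → ↓│B│↓ ↰  │
│ ┌───┐ ┌─────┐ │ │ ╷ ╶─┤
│ │   │ │     │↓│↑│↓│↑ ↰│
├─┘ ╷ ╵ │ ╶───┘ │ │ ├─╴ │
│   │   │↓ ← ← ↲│↑│↓│↱ ↑│
│ ┌─┼───┤ ╶─────┤ │ │ ╷ │
│ │ │   │↳ → → ↓│↑│↓│↑│ │
│ ╵ ├─╴ ├─────┐ │ ╵ │ └─┤
│   │   │↓ ← ↰│↓│↑ ↲│↑ ↰│
├───┘ ┌─┘ ┌─┐ ╵ │ ┌─┴─┐ │
│     │↓ ↲│ │↑ ↲│ │↱ ↓│↑│
│ ╶─┐ │ ┌─┘ └───┴─┘ ╷ ╵ │
│   │ │↓│      ↱ → ↑│↳ ↑│
├─╴ │ │ ├─────╴ ┌───┴─╴ │
│   │ │↓│↱ → → ↑│       │
│ ╶─┤ │ │ ╶───┬─┘ ┌───┐ │
│   │ │↓│↑ ← ↰│   │↓ ↰│ │
│ ╷ └─┤ │ ╶─┐ └───┘ ╷ │ │
│ │   │↓│   │↑ ← ← ↲│↑│ │
│ ├─┐ │ └─┬─┴─┐ ╶───┤ │ │
│ │ │ │↳ ↓│↱ ↓│     │↑│ │
│ ╵ │ └─╴ ╵ ╷ └─────┘ │ │
│   │    ↳ ↑│↳ → → → ↑│ │
└───┴───────┴─────────┴─┘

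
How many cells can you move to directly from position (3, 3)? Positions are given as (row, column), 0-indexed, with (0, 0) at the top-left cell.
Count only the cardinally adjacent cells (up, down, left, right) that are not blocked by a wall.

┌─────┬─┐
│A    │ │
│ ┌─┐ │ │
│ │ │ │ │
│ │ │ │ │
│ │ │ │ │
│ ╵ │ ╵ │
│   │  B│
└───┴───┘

Checking passable neighbors of (3, 3):
Neighbors: (2, 3), (3, 2)
Count: 2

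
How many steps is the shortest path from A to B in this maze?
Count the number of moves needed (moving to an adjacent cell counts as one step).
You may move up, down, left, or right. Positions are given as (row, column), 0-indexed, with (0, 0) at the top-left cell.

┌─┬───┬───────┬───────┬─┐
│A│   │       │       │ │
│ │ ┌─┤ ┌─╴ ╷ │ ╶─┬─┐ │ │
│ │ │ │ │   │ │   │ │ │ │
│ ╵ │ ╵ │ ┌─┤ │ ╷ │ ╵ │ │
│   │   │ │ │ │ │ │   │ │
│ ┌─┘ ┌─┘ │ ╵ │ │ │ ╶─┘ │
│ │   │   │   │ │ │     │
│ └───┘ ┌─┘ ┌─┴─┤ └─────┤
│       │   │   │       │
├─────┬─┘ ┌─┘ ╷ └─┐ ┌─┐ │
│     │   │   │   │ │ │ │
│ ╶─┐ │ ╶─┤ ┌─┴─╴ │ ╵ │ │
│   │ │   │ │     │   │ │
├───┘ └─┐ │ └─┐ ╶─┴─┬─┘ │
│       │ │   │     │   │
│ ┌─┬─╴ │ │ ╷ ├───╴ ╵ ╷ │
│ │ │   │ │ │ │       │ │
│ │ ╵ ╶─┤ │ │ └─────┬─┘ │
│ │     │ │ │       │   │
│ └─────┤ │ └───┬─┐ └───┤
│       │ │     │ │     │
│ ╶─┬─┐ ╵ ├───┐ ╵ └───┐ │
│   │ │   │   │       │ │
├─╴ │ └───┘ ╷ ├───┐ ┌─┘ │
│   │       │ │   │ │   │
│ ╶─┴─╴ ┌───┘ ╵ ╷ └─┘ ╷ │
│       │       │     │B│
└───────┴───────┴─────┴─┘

Using BFS to find shortest path:
Start: (0, 0), End: (13, 11)
Path found:
(0,0) → (1,0) → (2,0) → (3,0) → (4,0) → (4,1) → (4,2) → (4,3) → (3,3) → (3,4) → (2,4) → (1,4) → (1,5) → (0,5) → (0,6) → (1,6) → (2,6) → (3,6) → (3,5) → (4,5) → (4,4) → (5,4) → (5,3) → (6,3) → (6,4) → (7,4) → (8,4) → (9,4) → (10,4) → (11,4) → (11,3) → (10,3) → (10,2) → (10,1) → (10,0) → (11,0) → (11,1) → (12,1) → (12,0) → (13,0) → (13,1) → (13,2) → (13,3) → (12,3) → (12,4) → (12,5) → (11,5) → (11,6) → (12,6) → (13,6) → (13,7) → (12,7) → (12,8) → (13,8) → (13,9) → (13,10) → (12,10) → (12,11) → (13,11)
Number of steps: 58

Solution:

┌─┬───┬───────┬───────┬─┐
│A│   │    ↱ ↓│       │ │
│ │ ┌─┤ ┌─╴ ╷ │ ╶─┬─┐ │ │
│↓│ │ │ │↱ ↑│↓│   │ │ │ │
│ ╵ │ ╵ │ ┌─┤ │ ╷ │ ╵ │ │
│↓  │   │↑│ │↓│ │ │   │ │
│ ┌─┘ ┌─┘ │ ╵ │ │ │ ╶─┘ │
│↓│   │↱ ↑│↓ ↲│ │ │     │
│ └───┘ ┌─┘ ┌─┴─┤ └─────┤
│↳ → → ↑│↓ ↲│   │       │
├─────┬─┘ ┌─┘ ╷ └─┐ ┌─┐ │
│     │↓ ↲│   │   │ │ │ │
│ ╶─┐ │ ╶─┤ ┌─┴─╴ │ ╵ │ │
│   │ │↳ ↓│ │     │   │ │
├───┘ └─┐ │ └─┐ ╶─┴─┬─┘ │
│       │↓│   │     │   │
│ ┌─┬─╴ │ │ ╷ ├───╴ ╵ ╷ │
│ │ │   │↓│ │ │       │ │
│ │ ╵ ╶─┤ │ │ └─────┬─┘ │
│ │     │↓│ │       │   │
│ └─────┤ │ └───┬─┐ └───┤
│↓ ← ← ↰│↓│     │ │     │
│ ╶─┬─┐ ╵ ├───┐ ╵ └───┐ │
│↳ ↓│ │↑ ↲│↱ ↓│       │ │
├─╴ │ └───┘ ╷ ├───┐ ┌─┘ │
│↓ ↲│  ↱ → ↑│↓│↱ ↓│ │↱ ↓│
│ ╶─┴─╴ ┌───┘ ╵ ╷ └─┘ ╷ │
│↳ → → ↑│    ↳ ↑│↳ → ↑│B│
└───────┴───────┴─────┴─┘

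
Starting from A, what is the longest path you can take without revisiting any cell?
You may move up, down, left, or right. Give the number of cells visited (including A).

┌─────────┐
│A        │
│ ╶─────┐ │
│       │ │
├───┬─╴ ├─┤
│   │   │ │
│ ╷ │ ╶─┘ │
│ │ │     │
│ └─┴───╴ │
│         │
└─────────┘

Finding longest simple path using DFS:
Start: (0, 0)
Longest path visits 19 cells
Path: A → down → right → right → right → down → left → down → right → right → down → left → left → left → left → up → up → right → down

Solution:

┌─────────┐
│A        │
│ ╶─────┐ │
│↳ → → ↓│ │
├───┬─╴ ├─┤
│↱ ↓│↓ ↲│ │
│ ╷ │ ╶─┘ │
│↑│B│↳ → ↓│
│ └─┴───╴ │
│↑ ← ← ← ↲│
└─────────┘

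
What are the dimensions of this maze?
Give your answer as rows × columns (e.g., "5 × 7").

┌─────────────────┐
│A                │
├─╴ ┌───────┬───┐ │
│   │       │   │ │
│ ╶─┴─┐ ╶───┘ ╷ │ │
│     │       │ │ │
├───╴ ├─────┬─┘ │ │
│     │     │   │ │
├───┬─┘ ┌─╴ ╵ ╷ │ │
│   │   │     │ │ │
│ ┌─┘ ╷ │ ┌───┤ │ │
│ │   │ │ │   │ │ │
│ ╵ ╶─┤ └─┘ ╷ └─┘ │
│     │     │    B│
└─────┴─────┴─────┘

Counting the maze dimensions:
Rows (vertical): 7
Columns (horizontal): 9
Dimensions: 7 × 9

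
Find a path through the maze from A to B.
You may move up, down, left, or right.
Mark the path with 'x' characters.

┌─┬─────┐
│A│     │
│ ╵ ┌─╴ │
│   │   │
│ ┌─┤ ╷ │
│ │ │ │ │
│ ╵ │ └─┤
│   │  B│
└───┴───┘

Finding the shortest path through the maze:
Path length: 10 steps
Directions: down → right → up → right → right → down → left → down → down → right

Solution:

┌─┬─────┐
│A│x x x│
│ ╵ ┌─╴ │
│x x│x x│
│ ┌─┤ ╷ │
│ │ │x│ │
│ ╵ │ └─┤
│   │x B│
└───┴───┘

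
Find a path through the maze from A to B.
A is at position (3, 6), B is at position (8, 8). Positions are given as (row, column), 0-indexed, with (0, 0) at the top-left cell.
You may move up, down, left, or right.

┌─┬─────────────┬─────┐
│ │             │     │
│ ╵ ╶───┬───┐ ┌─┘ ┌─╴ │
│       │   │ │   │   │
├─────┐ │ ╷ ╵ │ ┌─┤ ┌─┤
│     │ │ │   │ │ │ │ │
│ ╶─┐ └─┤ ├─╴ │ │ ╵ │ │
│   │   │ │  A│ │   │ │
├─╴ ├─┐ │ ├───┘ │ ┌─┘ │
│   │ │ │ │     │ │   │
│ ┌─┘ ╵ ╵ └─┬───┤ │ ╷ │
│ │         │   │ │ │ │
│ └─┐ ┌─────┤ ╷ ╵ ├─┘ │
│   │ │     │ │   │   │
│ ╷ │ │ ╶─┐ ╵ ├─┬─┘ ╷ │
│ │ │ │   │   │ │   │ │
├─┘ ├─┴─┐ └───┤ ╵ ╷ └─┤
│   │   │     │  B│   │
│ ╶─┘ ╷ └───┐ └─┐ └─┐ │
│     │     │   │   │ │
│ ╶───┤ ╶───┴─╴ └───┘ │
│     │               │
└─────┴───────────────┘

Finding the shortest path from (3, 6) to (8, 8):
Path length: 45 steps
Directions: up → left → up → left → down → down → down → down → left → up → up → left → up → left → left → down → right → down → left → down → down → right → down → down → left → down → right → right → up → right → down → down → right → right → right → right → right → right → right → up → up → left → up → left → down

Solution:

┌─┬─────────────┬─────┐
│ │             │     │
│ ╵ ╶───┬───┐ ┌─┘ ┌─╴ │
│       │↓ ↰│ │   │   │
├─────┐ │ ╷ ╵ │ ┌─┤ ┌─┤
│↓ ← ↰│ │↓│↑ ↰│ │ │ │ │
│ ╶─┐ └─┤ ├─╴ │ │ ╵ │ │
│↳ ↓│↑ ↰│↓│  A│ │   │ │
├─╴ ├─┐ │ ├───┘ │ ┌─┘ │
│↓ ↲│ │↑│↓│     │ │   │
│ ┌─┘ ╵ ╵ └─┬───┤ │ ╷ │
│↓│    ↑ ↲  │   │ │ │ │
│ └─┐ ┌─────┤ ╷ ╵ ├─┘ │
│↳ ↓│ │     │ │   │   │
│ ╷ │ │ ╶─┐ ╵ ├─┬─┘ ╷ │
│ │↓│ │   │   │ │↓ ↰│ │
├─┘ ├─┴─┐ └───┤ ╵ ╷ └─┤
│↓ ↲│↱ ↓│     │  B│↑ ↰│
│ ╶─┘ ╷ └───┐ └─┐ └─┐ │
│↳ → ↑│↓    │   │   │↑│
│ ╶───┤ ╶───┴─╴ └───┘ │
│     │↳ → → → → → → ↑│
└─────┴───────────────┘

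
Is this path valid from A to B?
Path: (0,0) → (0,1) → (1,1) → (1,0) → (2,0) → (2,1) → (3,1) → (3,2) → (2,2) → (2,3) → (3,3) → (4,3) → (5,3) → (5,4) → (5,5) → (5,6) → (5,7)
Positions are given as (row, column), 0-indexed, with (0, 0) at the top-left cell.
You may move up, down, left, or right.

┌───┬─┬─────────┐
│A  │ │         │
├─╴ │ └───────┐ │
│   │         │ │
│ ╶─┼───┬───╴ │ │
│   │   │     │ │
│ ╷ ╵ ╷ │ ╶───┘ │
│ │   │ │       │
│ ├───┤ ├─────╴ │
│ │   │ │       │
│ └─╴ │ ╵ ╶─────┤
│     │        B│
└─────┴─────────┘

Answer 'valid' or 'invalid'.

Checking path validity:
Result: All consecutive moves are passable.

valid

Correct solution:

┌───┬─┬─────────┐
│A ↓│ │         │
├─╴ │ └───────┐ │
│↓ ↲│         │ │
│ ╶─┼───┬───╴ │ │
│↳ ↓│↱ ↓│     │ │
│ ╷ ╵ ╷ │ ╶───┘ │
│ │↳ ↑│↓│       │
│ ├───┤ ├─────╴ │
│ │   │↓│       │
│ └─╴ │ ╵ ╶─────┤
│     │↳ → → → B│
└─────┴─────────┘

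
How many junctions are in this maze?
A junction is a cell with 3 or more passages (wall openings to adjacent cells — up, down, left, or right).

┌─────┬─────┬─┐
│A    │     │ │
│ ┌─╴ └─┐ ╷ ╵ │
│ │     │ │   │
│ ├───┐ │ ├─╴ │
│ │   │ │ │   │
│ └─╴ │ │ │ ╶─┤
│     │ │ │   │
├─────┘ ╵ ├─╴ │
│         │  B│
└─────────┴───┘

Checking each cell for number of passages:

Junctions found (3+ passages):
  (0, 4): 3 passages
  (1, 2): 3 passages
  (1, 6): 3 passages
  (4, 3): 3 passages
Total junctions: 4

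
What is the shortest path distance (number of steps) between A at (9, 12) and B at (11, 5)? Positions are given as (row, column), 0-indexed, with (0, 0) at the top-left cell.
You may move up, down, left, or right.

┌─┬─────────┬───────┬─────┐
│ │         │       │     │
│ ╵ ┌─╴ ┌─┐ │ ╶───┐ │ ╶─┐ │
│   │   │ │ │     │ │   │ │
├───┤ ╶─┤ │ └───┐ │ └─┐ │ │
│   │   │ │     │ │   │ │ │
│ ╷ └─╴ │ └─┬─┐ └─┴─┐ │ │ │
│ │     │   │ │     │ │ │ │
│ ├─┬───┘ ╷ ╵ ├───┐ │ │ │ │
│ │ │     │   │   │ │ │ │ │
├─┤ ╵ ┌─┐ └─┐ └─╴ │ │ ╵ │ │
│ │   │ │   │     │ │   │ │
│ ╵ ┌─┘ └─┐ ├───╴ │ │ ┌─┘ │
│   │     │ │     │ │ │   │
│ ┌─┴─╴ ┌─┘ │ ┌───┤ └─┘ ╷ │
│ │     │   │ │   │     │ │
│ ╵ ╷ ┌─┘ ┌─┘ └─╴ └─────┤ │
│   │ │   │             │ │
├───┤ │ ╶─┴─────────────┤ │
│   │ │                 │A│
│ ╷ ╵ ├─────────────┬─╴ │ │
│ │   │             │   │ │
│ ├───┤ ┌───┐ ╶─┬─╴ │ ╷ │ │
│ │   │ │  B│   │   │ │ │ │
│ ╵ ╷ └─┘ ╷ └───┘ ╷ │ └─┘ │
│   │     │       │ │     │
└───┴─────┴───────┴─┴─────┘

Finding path from (9, 12) to (11, 5):
Path: (9,12) → (10,12) → (11,12) → (12,12) → (12,11) → (12,10) → (11,10) → (10,10) → (10,11) → (9,11) → (9,10) → (9,9) → (9,8) → (9,7) → (9,6) → (9,5) → (9,4) → (9,3) → (8,3) → (8,4) → (7,4) → (7,5) → (6,5) → (5,5) → (5,4) → (4,4) → (4,3) → (4,2) → (5,2) → (5,1) → (6,1) → (6,0) → (7,0) → (8,0) → (8,1) → (7,1) → (7,2) → (8,2) → (9,2) → (10,2) → (10,1) → (9,1) → (9,0) → (10,0) → (11,0) → (12,0) → (12,1) → (11,1) → (11,2) → (12,2) → (12,3) → (12,4) → (11,4) → (11,5)
Distance: 53 steps

Solution:

┌─┬─────────┬───────┬─────┐
│ │         │       │     │
│ ╵ ┌─╴ ┌─┐ │ ╶───┐ │ ╶─┐ │
│   │   │ │ │     │ │   │ │
├───┤ ╶─┤ │ └───┐ │ └─┐ │ │
│   │   │ │     │ │   │ │ │
│ ╷ └─╴ │ └─┬─┐ └─┴─┐ │ │ │
│ │     │   │ │     │ │ │ │
│ ├─┬───┘ ╷ ╵ ├───┐ │ │ │ │
│ │ │↓ ← ↰│   │   │ │ │ │ │
├─┤ ╵ ┌─┐ └─┐ └─╴ │ │ ╵ │ │
│ │↓ ↲│ │↑ ↰│     │ │   │ │
│ ╵ ┌─┘ └─┐ ├───╴ │ │ ┌─┘ │
│↓ ↲│     │↑│     │ │ │   │
│ ┌─┴─╴ ┌─┘ │ ┌───┤ └─┘ ╷ │
│↓│↱ ↓  │↱ ↑│ │   │     │ │
│ ╵ ╷ ┌─┘ ┌─┘ └─╴ └─────┤ │
│↳ ↑│↓│↱ ↑│             │ │
├───┤ │ ╶─┴─────────────┤ │
│↓ ↰│↓│↑ ← ← ← ← ← ← ← ↰│A│
│ ╷ ╵ ├─────────────┬─╴ │ │
│↓│↑ ↲│             │↱ ↑│↓│
│ ├───┤ ┌───┐ ╶─┬─╴ │ ╷ │ │
│↓│↱ ↓│ │↱ B│   │   │↑│ │↓│
│ ╵ ╷ └─┘ ╷ └───┘ ╷ │ └─┘ │
│↳ ↑│↳ → ↑│       │ │↑ ← ↲│
└───┴─────┴───────┴─┴─────┘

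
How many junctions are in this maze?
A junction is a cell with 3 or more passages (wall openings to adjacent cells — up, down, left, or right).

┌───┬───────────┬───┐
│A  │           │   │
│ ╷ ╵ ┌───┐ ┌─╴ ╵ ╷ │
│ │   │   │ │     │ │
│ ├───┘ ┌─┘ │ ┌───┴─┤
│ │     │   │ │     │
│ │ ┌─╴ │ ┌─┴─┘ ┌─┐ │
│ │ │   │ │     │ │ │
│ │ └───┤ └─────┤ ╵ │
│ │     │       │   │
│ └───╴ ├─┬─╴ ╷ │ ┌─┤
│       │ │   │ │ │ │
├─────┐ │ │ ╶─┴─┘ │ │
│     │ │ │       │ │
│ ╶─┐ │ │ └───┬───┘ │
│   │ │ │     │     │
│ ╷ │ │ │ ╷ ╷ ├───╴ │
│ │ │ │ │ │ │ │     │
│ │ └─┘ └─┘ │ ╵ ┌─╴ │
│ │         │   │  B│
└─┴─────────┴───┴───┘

Checking each cell for number of passages:

Junctions found (3+ passages):
  (0, 5): 3 passages
  (1, 7): 3 passages
  (2, 3): 3 passages
  (4, 6): 3 passages
  (4, 8): 3 passages
  (5, 3): 3 passages
  (7, 0): 3 passages
  (7, 4): 3 passages
  (7, 5): 3 passages
  (7, 9): 3 passages
  (8, 9): 3 passages
  (9, 3): 3 passages
Total junctions: 12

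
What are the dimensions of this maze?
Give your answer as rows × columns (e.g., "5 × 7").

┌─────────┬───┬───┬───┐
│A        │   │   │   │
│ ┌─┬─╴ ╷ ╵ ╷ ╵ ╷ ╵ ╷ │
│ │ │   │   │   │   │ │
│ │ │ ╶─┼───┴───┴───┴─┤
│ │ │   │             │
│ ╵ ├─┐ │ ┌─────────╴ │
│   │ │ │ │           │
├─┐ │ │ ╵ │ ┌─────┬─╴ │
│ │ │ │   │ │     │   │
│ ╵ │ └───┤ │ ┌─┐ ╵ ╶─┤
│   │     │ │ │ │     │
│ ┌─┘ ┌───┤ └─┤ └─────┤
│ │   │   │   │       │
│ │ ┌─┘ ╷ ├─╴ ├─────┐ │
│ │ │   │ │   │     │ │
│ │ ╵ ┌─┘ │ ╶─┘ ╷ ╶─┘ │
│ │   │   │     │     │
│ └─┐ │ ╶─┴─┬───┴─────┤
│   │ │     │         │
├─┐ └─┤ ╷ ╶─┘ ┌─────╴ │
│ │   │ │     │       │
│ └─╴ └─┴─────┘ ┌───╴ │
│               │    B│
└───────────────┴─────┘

Counting the maze dimensions:
Rows (vertical): 12
Columns (horizontal): 11
Dimensions: 12 × 11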